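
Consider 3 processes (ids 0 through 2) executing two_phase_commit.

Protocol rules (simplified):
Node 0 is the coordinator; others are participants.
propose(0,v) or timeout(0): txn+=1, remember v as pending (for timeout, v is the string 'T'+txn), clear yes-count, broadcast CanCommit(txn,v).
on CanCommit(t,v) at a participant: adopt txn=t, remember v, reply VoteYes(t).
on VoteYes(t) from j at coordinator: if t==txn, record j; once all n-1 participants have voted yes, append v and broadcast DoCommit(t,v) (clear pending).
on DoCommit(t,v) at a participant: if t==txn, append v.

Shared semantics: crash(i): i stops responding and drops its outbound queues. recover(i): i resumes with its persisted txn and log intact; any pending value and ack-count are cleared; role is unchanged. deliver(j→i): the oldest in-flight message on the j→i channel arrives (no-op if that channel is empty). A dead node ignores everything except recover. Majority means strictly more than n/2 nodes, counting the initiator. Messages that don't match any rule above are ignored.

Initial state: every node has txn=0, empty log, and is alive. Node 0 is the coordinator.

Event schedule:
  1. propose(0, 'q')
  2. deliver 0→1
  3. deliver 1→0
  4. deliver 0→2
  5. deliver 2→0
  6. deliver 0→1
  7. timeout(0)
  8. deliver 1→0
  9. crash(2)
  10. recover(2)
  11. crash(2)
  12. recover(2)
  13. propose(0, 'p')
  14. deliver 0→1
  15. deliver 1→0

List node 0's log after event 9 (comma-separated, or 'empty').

q

after 1 — propose(0,'q'): n0:coor/t1/[-]
after 2 — deliver 0→1: n1:part/t1/[-]
after 3 — deliver 1→0: ·
after 4 — deliver 0→2: n2:part/t1/[-]
after 5 — deliver 2→0: n0:coor/t1/[q]
after 6 — deliver 0→1: n1:part/t1/[q]
after 7 — timeout(0): n0:coor/t2/[q]
after 8 — deliver 1→0: ·
after 9 — crash(2): n2:✗part/t1/[-]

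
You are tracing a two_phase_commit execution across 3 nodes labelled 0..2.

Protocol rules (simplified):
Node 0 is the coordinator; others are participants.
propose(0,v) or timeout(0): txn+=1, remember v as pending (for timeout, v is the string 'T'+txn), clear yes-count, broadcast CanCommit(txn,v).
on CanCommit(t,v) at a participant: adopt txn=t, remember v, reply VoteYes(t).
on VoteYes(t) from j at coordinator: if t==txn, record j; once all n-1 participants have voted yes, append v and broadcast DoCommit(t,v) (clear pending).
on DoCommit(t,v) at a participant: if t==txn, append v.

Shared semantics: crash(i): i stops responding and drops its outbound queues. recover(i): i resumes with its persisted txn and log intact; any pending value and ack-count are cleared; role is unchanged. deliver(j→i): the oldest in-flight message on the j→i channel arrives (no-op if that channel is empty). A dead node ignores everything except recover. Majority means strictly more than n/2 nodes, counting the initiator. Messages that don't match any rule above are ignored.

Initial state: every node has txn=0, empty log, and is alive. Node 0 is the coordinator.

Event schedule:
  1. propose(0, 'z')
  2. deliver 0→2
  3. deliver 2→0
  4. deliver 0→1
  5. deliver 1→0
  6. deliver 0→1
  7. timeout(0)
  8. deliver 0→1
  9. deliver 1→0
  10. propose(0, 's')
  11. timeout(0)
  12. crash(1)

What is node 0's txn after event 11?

after 1 — propose(0,'z'): n0:coor/t1/[-]
after 2 — deliver 0→2: n2:part/t1/[-]
after 3 — deliver 2→0: ·
after 4 — deliver 0→1: n1:part/t1/[-]
after 5 — deliver 1→0: n0:coor/t1/[z]
after 6 — deliver 0→1: n1:part/t1/[z]
after 7 — timeout(0): n0:coor/t2/[z]
after 8 — deliver 0→1: n1:part/t2/[z]
after 9 — deliver 1→0: ·
after 10 — propose(0,'s'): n0:coor/t3/[z]
after 11 — timeout(0): n0:coor/t4/[z]

4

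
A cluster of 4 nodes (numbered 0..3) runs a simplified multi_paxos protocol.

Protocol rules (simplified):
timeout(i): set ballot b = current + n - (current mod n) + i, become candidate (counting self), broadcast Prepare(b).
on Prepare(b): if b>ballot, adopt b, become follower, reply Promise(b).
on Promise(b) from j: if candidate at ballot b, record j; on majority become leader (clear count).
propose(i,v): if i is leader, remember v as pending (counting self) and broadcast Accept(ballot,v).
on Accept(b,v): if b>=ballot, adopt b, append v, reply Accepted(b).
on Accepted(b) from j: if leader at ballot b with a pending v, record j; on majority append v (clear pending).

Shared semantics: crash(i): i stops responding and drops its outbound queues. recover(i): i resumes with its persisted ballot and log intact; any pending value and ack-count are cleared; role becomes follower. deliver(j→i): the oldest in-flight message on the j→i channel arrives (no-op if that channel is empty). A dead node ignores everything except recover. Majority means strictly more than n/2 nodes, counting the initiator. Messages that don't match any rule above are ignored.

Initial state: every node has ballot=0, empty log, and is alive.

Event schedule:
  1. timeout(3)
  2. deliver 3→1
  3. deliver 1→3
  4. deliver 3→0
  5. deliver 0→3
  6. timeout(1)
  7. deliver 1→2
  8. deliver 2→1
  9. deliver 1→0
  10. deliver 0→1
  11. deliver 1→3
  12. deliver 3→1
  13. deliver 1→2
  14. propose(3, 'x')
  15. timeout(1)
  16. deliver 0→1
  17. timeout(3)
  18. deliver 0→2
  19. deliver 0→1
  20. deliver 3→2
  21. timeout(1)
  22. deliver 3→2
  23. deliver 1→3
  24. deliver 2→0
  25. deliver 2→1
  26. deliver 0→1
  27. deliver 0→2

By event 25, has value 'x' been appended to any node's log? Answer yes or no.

no

1. timeout(3):  <3:cand b7 ->
2. deliver 3→1:  <1:foll b7 ->
3. deliver 1→3:  nop
4. deliver 3→0:  <0:foll b7 ->
5. deliver 0→3:  <3:lead b7 ->
6. timeout(1):  <1:cand b9 ->
7. deliver 1→2:  <2:foll b9 ->
8. deliver 2→1:  nop
9. deliver 1→0:  <0:foll b9 ->
10. deliver 0→1:  <1:lead b9 ->
11. deliver 1→3:  <3:foll b9 ->
12. deliver 3→1:  nop
13. deliver 1→2:  nop
14. propose(3,'x'):  nop
15. timeout(1):  <1:cand b13 ->
16. deliver 0→1:  nop
17. timeout(3):  <3:cand b15 ->
18. deliver 0→2:  nop
19. deliver 0→1:  nop
20. deliver 3→2:  nop
21. timeout(1):  <1:cand b17 ->
22. deliver 3→2:  <2:foll b15 ->
23. deliver 1→3:  nop
24. deliver 2→0:  nop
25. deliver 2→1:  nop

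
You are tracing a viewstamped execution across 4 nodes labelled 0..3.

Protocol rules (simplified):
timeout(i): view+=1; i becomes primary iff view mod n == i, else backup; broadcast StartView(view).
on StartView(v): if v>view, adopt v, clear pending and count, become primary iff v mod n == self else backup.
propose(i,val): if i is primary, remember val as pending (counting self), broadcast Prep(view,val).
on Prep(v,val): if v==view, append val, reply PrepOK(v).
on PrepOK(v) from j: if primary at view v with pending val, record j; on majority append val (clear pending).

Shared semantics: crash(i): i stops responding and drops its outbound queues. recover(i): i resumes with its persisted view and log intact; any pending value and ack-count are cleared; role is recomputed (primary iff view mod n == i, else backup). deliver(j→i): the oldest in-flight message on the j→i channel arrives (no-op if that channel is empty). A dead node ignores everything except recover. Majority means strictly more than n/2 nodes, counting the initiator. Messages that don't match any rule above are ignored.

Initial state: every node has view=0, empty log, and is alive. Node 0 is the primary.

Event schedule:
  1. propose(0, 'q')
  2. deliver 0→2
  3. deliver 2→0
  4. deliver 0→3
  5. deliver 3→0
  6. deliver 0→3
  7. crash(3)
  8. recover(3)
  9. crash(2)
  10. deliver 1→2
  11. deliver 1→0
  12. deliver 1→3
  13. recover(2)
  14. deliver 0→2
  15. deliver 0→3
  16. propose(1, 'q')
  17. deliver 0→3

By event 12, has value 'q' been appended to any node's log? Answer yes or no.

[1] propose(0,'q') → ∅
[2] deliver 0→2 → N2(back v0 [q])
[3] deliver 2→0 → ∅
[4] deliver 0→3 → N3(back v0 [q])
[5] deliver 3→0 → N0(prim v0 [q])
[6] deliver 0→3 → ∅
[7] crash(3) → N3(✗back v0 [q])
[8] recover(3) → N3(back v0 [q])
[9] crash(2) → N2(✗back v0 [q])
[10] deliver 1→2 → ∅
[11] deliver 1→0 → ∅
[12] deliver 1→3 → ∅

yes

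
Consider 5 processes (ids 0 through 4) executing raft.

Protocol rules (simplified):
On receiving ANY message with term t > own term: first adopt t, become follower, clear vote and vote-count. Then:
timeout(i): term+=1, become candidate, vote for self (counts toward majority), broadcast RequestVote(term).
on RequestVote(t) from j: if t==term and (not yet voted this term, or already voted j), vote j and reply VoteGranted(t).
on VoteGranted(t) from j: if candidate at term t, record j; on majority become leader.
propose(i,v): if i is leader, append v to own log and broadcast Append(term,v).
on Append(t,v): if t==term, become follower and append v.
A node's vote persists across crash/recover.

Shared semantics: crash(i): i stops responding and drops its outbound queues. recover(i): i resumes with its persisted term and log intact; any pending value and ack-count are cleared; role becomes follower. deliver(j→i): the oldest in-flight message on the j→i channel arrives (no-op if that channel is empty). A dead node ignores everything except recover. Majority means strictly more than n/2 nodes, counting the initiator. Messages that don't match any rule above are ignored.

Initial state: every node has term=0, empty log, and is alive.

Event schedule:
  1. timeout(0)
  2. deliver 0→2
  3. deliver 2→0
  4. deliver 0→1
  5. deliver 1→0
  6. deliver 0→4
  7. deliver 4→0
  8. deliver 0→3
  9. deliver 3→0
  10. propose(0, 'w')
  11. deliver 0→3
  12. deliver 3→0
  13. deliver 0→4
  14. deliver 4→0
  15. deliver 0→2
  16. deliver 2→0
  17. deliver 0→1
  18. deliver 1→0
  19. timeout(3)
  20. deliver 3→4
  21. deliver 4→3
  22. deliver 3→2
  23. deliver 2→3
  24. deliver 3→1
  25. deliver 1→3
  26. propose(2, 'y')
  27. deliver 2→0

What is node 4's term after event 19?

1

after 1 — timeout(0): n0:cand/t1/[-]
after 2 — deliver 0→2: n2:foll/t1/[-]
after 3 — deliver 2→0: ·
after 4 — deliver 0→1: n1:foll/t1/[-]
after 5 — deliver 1→0: n0:lead/t1/[-]
after 6 — deliver 0→4: n4:foll/t1/[-]
after 7 — deliver 4→0: ·
after 8 — deliver 0→3: n3:foll/t1/[-]
after 9 — deliver 3→0: ·
after 10 — propose(0,'w'): n0:lead/t1/[w]
after 11 — deliver 0→3: n3:foll/t1/[w]
after 12 — deliver 3→0: ·
after 13 — deliver 0→4: n4:foll/t1/[w]
after 14 — deliver 4→0: ·
after 15 — deliver 0→2: n2:foll/t1/[w]
after 16 — deliver 2→0: ·
after 17 — deliver 0→1: n1:foll/t1/[w]
after 18 — deliver 1→0: ·
after 19 — timeout(3): n3:cand/t2/[w]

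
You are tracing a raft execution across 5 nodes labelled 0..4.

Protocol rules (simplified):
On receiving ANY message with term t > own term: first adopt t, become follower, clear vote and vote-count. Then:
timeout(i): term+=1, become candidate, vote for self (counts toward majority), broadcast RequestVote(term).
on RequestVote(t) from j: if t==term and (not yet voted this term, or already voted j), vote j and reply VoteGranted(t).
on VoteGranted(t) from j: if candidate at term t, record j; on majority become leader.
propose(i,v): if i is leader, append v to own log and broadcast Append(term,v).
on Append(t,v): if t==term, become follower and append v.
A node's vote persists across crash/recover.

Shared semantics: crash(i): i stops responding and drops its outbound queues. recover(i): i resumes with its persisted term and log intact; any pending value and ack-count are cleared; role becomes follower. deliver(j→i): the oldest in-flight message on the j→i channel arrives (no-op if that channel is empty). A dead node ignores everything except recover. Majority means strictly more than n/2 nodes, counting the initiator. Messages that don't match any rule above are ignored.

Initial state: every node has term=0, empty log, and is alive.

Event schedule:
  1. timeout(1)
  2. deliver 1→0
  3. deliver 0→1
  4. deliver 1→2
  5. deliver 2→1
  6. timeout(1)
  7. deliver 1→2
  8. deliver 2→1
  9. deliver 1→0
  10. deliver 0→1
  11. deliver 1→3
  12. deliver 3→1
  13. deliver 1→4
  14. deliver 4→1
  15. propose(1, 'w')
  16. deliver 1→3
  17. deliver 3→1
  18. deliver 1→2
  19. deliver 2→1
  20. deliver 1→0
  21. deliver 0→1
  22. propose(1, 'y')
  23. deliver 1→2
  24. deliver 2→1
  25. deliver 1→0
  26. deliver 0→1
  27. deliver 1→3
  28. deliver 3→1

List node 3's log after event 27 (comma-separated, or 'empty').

after 1 — timeout(1): n1:cand/t1/[-]
after 2 — deliver 1→0: n0:foll/t1/[-]
after 3 — deliver 0→1: ·
after 4 — deliver 1→2: n2:foll/t1/[-]
after 5 — deliver 2→1: n1:lead/t1/[-]
after 6 — timeout(1): n1:cand/t2/[-]
after 7 — deliver 1→2: n2:foll/t2/[-]
after 8 — deliver 2→1: ·
after 9 — deliver 1→0: n0:foll/t2/[-]
after 10 — deliver 0→1: n1:lead/t2/[-]
after 11 — deliver 1→3: n3:foll/t1/[-]
after 12 — deliver 3→1: ·
after 13 — deliver 1→4: n4:foll/t1/[-]
after 14 — deliver 4→1: ·
after 15 — propose(1,'w'): n1:lead/t2/[w]
after 16 — deliver 1→3: n3:foll/t2/[-]
after 17 — deliver 3→1: ·
after 18 — deliver 1→2: n2:foll/t2/[w]
after 19 — deliver 2→1: ·
after 20 — deliver 1→0: n0:foll/t2/[w]
after 21 — deliver 0→1: ·
after 22 — propose(1,'y'): n1:lead/t2/[w,y]
after 23 — deliver 1→2: n2:foll/t2/[w,y]
after 24 — deliver 2→1: ·
after 25 — deliver 1→0: n0:foll/t2/[w,y]
after 26 — deliver 0→1: ·
after 27 — deliver 1→3: n3:foll/t2/[w]

w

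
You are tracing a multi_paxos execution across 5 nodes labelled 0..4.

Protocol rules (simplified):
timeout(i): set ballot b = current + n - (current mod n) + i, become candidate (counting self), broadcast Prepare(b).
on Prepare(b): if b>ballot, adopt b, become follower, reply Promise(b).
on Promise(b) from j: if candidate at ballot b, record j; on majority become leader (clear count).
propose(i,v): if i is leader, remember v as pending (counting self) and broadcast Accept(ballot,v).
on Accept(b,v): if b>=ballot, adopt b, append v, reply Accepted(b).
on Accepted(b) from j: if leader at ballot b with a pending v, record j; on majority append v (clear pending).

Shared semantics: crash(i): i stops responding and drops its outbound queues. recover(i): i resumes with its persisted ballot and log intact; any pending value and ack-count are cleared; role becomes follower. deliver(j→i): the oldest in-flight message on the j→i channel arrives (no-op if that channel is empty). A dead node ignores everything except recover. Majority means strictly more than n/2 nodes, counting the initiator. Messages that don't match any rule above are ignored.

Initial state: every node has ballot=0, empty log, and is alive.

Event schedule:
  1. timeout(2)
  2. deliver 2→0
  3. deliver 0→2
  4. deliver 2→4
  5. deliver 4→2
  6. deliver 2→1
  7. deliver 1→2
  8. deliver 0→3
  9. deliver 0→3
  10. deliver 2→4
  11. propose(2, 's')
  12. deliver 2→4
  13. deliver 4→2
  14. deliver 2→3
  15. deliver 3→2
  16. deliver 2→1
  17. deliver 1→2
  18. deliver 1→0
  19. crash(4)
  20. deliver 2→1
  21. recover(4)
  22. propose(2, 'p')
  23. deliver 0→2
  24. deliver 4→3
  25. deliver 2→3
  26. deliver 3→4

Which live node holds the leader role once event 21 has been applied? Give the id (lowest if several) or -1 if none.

step 1 timeout(2): 2={cand,b=7,log=-}
step 2 deliver 2→0: 0={foll,b=7,log=-}
step 3 deliver 0→2: —
step 4 deliver 2→4: 4={foll,b=7,log=-}
step 5 deliver 4→2: 2={lead,b=7,log=-}
step 6 deliver 2→1: 1={foll,b=7,log=-}
step 7 deliver 1→2: —
step 8 deliver 0→3: —
step 9 deliver 0→3: —
step 10 deliver 2→4: —
step 11 propose(2,'s'): —
step 12 deliver 2→4: 4={foll,b=7,log=s}
step 13 deliver 4→2: —
step 14 deliver 2→3: 3={foll,b=7,log=-}
step 15 deliver 3→2: —
step 16 deliver 2→1: 1={foll,b=7,log=s}
step 17 deliver 1→2: 2={lead,b=7,log=s}
step 18 deliver 1→0: —
step 19 crash(4): 4={✗foll,b=7,log=s}
step 20 deliver 2→1: —
step 21 recover(4): 4={foll,b=7,log=s}

2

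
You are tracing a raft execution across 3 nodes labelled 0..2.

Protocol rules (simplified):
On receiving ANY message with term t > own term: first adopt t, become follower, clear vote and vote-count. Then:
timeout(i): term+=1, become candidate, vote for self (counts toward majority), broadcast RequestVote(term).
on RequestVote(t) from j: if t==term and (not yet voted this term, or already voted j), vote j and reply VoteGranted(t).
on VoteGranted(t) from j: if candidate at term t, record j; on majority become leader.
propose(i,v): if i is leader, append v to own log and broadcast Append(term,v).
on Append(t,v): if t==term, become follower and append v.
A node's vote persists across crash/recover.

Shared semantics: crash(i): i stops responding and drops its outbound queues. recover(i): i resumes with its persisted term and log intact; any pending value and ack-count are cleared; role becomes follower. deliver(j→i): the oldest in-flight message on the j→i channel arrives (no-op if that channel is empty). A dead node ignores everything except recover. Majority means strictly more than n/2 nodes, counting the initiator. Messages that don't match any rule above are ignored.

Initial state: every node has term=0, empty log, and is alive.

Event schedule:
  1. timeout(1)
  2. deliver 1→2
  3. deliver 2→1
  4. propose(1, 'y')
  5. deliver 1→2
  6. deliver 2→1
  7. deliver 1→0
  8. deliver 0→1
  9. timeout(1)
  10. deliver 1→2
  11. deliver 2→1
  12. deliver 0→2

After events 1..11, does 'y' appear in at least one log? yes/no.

step 1 timeout(1): 1={cand,t=1,log=-}
step 2 deliver 1→2: 2={foll,t=1,log=-}
step 3 deliver 2→1: 1={lead,t=1,log=-}
step 4 propose(1,'y'): 1={lead,t=1,log=y}
step 5 deliver 1→2: 2={foll,t=1,log=y}
step 6 deliver 2→1: —
step 7 deliver 1→0: 0={foll,t=1,log=-}
step 8 deliver 0→1: —
step 9 timeout(1): 1={cand,t=2,log=y}
step 10 deliver 1→2: 2={foll,t=2,log=y}
step 11 deliver 2→1: 1={lead,t=2,log=y}

yes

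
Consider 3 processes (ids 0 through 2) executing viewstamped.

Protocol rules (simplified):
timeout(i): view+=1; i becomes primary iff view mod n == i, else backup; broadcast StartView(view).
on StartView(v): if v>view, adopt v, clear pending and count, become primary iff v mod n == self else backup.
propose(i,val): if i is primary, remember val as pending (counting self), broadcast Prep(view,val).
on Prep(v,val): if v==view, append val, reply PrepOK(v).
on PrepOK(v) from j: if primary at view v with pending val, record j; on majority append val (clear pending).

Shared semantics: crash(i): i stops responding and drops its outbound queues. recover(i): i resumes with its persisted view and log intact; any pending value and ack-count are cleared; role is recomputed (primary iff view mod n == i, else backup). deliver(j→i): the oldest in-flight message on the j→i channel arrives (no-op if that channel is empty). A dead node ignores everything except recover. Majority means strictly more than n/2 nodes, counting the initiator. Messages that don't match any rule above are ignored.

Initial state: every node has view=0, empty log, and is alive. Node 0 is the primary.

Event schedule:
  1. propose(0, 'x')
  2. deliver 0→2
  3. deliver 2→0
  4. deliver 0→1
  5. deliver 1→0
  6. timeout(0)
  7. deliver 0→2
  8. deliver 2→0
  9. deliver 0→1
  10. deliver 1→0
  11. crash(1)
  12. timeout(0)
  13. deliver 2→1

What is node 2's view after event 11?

1. propose(0,'x'):  nop
2. deliver 0→2:  <2:back v0 x>
3. deliver 2→0:  <0:prim v0 x>
4. deliver 0→1:  <1:back v0 x>
5. deliver 1→0:  nop
6. timeout(0):  <0:back v1 x>
7. deliver 0→2:  <2:back v1 x>
8. deliver 2→0:  nop
9. deliver 0→1:  <1:prim v1 x>
10. deliver 1→0:  nop
11. crash(1):  <1:✗prim v1 x>

1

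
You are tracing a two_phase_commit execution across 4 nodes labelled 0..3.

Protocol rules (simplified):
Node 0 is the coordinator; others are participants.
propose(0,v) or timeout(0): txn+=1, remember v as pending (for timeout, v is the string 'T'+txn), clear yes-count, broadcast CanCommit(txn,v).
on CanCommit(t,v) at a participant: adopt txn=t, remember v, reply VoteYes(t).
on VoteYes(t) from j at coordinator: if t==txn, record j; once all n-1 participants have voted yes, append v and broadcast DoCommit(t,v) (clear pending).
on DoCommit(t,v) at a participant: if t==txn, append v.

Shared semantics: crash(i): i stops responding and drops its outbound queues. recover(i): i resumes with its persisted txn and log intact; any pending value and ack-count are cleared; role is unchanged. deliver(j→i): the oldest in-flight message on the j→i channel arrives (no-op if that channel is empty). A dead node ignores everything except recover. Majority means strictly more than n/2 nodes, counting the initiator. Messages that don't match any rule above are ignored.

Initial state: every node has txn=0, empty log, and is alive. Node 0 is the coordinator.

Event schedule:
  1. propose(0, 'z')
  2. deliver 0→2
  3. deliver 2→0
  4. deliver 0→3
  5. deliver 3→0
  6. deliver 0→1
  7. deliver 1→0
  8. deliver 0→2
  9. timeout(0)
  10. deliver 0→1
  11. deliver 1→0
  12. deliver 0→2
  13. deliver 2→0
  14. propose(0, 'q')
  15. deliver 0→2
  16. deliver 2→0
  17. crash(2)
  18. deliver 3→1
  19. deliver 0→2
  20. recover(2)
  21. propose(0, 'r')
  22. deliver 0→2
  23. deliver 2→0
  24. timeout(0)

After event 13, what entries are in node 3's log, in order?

after 1 — propose(0,'z'): n0:coor/t1/[-]
after 2 — deliver 0→2: n2:part/t1/[-]
after 3 — deliver 2→0: ·
after 4 — deliver 0→3: n3:part/t1/[-]
after 5 — deliver 3→0: ·
after 6 — deliver 0→1: n1:part/t1/[-]
after 7 — deliver 1→0: n0:coor/t1/[z]
after 8 — deliver 0→2: n2:part/t1/[z]
after 9 — timeout(0): n0:coor/t2/[z]
after 10 — deliver 0→1: n1:part/t1/[z]
after 11 — deliver 1→0: ·
after 12 — deliver 0→2: n2:part/t2/[z]
after 13 — deliver 2→0: ·

empty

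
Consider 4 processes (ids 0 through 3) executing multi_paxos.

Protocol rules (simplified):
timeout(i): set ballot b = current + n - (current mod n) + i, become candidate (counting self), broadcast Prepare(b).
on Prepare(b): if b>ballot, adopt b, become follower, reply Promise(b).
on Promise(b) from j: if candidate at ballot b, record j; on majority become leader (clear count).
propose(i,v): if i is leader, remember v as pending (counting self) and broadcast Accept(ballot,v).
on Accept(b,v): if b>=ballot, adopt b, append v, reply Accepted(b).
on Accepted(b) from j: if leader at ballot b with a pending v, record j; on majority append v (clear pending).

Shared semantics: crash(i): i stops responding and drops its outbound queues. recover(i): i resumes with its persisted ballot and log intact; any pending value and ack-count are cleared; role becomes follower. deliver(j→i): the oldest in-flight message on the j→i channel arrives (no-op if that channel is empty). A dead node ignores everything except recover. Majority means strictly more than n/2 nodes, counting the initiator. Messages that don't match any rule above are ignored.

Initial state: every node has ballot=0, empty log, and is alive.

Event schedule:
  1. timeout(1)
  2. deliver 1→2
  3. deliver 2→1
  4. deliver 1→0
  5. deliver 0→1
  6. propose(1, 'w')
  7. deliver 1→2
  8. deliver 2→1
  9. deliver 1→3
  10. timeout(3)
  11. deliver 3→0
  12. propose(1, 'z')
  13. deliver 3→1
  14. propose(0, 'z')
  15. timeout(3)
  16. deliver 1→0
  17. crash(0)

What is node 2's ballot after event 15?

step 1 timeout(1): 1={cand,b=5,log=-}
step 2 deliver 1→2: 2={foll,b=5,log=-}
step 3 deliver 2→1: —
step 4 deliver 1→0: 0={foll,b=5,log=-}
step 5 deliver 0→1: 1={lead,b=5,log=-}
step 6 propose(1,'w'): —
step 7 deliver 1→2: 2={foll,b=5,log=w}
step 8 deliver 2→1: —
step 9 deliver 1→3: 3={foll,b=5,log=-}
step 10 timeout(3): 3={cand,b=11,log=-}
step 11 deliver 3→0: 0={foll,b=11,log=-}
step 12 propose(1,'z'): —
step 13 deliver 3→1: —
step 14 propose(0,'z'): —
step 15 timeout(3): 3={cand,b=15,log=-}

5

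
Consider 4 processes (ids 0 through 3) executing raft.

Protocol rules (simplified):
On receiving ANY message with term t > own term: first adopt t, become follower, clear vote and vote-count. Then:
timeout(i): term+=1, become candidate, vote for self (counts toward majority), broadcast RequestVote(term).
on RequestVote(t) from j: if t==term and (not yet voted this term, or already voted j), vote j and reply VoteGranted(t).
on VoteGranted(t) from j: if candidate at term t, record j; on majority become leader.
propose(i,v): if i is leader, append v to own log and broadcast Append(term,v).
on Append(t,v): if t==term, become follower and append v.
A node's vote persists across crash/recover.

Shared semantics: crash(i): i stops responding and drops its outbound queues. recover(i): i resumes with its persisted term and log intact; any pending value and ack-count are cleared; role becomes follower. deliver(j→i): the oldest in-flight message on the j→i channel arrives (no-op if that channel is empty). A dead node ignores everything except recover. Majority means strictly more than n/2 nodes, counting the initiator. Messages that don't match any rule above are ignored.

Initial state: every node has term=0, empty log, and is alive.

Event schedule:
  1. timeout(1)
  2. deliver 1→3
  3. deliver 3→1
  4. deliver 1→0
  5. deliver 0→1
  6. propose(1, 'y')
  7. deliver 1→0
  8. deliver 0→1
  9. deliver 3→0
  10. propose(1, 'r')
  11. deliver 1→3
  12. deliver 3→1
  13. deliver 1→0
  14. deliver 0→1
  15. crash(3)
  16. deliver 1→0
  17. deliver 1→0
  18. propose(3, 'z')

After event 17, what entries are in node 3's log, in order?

y

1. timeout(1):  <1:cand t1 ->
2. deliver 1→3:  <3:foll t1 ->
3. deliver 3→1:  nop
4. deliver 1→0:  <0:foll t1 ->
5. deliver 0→1:  <1:lead t1 ->
6. propose(1,'y'):  <1:lead t1 y>
7. deliver 1→0:  <0:foll t1 y>
8. deliver 0→1:  nop
9. deliver 3→0:  nop
10. propose(1,'r'):  <1:lead t1 y,r>
11. deliver 1→3:  <3:foll t1 y>
12. deliver 3→1:  nop
13. deliver 1→0:  <0:foll t1 y,r>
14. deliver 0→1:  nop
15. crash(3):  <3:✗foll t1 y>
16. deliver 1→0:  nop
17. deliver 1→0:  nop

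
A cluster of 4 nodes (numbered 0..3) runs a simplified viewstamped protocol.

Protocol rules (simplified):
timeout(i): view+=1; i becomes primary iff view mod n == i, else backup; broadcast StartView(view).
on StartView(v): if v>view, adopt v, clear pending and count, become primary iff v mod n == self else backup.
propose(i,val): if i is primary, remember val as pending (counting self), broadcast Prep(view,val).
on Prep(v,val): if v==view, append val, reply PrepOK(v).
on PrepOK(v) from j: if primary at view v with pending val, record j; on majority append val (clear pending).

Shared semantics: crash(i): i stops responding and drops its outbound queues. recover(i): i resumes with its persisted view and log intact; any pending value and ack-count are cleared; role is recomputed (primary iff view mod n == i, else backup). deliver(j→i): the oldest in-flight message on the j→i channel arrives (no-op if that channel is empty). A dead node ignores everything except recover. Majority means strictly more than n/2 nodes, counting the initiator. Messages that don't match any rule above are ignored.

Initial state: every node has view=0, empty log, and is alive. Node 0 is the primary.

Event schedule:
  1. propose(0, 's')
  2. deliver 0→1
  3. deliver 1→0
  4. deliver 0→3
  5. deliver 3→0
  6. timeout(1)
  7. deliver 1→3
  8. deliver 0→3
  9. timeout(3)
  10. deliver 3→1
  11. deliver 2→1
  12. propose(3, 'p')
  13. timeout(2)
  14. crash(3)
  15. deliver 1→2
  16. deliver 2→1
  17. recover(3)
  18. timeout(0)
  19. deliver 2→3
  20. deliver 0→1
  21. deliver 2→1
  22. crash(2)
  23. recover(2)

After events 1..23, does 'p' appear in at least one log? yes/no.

e1 propose(0,'s'): ·
e2 deliver 0→1: 1[back,v=0,s]
e3 deliver 1→0: ·
e4 deliver 0→3: 3[back,v=0,s]
e5 deliver 3→0: 0[prim,v=0,s]
e6 timeout(1): 1[prim,v=1,s]
e7 deliver 1→3: 3[back,v=1,s]
e8 deliver 0→3: ·
e9 timeout(3): 3[back,v=2,s]
e10 deliver 3→1: 1[back,v=2,s]
e11 deliver 2→1: ·
e12 propose(3,'p'): ·
e13 timeout(2): 2[back,v=1,-]
e14 crash(3): 3[✗back,v=2,s]
e15 deliver 1→2: ·
e16 deliver 2→1: ·
e17 recover(3): 3[back,v=2,s]
e18 timeout(0): 0[back,v=1,s]
e19 deliver 2→3: ·
e20 deliver 0→1: ·
e21 deliver 2→1: ·
e22 crash(2): 2[✗back,v=1,-]
e23 recover(2): 2[back,v=1,-]

no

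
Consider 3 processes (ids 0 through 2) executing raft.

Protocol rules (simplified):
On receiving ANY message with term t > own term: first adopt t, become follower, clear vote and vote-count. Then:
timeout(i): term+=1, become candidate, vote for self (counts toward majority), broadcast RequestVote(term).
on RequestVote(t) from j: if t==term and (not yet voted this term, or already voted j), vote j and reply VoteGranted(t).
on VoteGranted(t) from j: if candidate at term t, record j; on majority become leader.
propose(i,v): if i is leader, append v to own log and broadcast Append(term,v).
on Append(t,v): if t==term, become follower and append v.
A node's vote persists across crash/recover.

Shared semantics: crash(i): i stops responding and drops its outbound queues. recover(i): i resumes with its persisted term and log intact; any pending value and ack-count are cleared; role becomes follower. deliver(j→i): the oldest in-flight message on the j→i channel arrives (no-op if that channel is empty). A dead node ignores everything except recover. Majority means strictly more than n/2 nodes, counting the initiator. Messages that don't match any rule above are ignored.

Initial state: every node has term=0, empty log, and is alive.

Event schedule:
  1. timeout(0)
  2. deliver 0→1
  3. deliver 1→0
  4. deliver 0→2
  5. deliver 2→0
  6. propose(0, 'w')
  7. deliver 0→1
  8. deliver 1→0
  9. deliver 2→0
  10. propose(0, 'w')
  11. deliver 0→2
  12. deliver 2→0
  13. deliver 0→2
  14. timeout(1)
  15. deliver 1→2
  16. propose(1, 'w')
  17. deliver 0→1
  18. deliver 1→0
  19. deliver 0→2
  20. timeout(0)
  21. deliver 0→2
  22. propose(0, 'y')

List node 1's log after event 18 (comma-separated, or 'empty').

w

after 1 — timeout(0): n0:cand/t1/[-]
after 2 — deliver 0→1: n1:foll/t1/[-]
after 3 — deliver 1→0: n0:lead/t1/[-]
after 4 — deliver 0→2: n2:foll/t1/[-]
after 5 — deliver 2→0: ·
after 6 — propose(0,'w'): n0:lead/t1/[w]
after 7 — deliver 0→1: n1:foll/t1/[w]
after 8 — deliver 1→0: ·
after 9 — deliver 2→0: ·
after 10 — propose(0,'w'): n0:lead/t1/[w,w]
after 11 — deliver 0→2: n2:foll/t1/[w]
after 12 — deliver 2→0: ·
after 13 — deliver 0→2: n2:foll/t1/[w,w]
after 14 — timeout(1): n1:cand/t2/[w]
after 15 — deliver 1→2: n2:foll/t2/[w,w]
after 16 — propose(1,'w'): ·
after 17 — deliver 0→1: ·
after 18 — deliver 1→0: n0:foll/t2/[w,w]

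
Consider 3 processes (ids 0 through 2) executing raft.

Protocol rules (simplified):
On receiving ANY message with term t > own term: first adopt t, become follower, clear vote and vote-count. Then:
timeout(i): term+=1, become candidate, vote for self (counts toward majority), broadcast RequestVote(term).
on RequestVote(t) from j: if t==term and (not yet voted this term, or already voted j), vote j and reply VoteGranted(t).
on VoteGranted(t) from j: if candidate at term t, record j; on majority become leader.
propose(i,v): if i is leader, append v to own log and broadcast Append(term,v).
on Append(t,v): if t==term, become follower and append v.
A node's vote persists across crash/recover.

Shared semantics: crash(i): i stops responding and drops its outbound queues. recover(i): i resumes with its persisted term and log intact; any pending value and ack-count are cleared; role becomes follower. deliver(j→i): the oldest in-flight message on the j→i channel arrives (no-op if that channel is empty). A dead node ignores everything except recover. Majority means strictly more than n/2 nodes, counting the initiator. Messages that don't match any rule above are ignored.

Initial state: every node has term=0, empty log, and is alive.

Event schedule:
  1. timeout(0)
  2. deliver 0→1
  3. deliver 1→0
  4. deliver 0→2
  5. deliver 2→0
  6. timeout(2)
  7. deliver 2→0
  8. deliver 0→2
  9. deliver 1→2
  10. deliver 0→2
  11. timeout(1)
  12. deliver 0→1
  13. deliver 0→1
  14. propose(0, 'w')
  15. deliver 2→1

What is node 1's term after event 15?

step 1 timeout(0): 0={cand,t=1,log=-}
step 2 deliver 0→1: 1={foll,t=1,log=-}
step 3 deliver 1→0: 0={lead,t=1,log=-}
step 4 deliver 0→2: 2={foll,t=1,log=-}
step 5 deliver 2→0: —
step 6 timeout(2): 2={cand,t=2,log=-}
step 7 deliver 2→0: 0={foll,t=2,log=-}
step 8 deliver 0→2: 2={lead,t=2,log=-}
step 9 deliver 1→2: —
step 10 deliver 0→2: —
step 11 timeout(1): 1={cand,t=2,log=-}
step 12 deliver 0→1: —
step 13 deliver 0→1: —
step 14 propose(0,'w'): —
step 15 deliver 2→1: —

2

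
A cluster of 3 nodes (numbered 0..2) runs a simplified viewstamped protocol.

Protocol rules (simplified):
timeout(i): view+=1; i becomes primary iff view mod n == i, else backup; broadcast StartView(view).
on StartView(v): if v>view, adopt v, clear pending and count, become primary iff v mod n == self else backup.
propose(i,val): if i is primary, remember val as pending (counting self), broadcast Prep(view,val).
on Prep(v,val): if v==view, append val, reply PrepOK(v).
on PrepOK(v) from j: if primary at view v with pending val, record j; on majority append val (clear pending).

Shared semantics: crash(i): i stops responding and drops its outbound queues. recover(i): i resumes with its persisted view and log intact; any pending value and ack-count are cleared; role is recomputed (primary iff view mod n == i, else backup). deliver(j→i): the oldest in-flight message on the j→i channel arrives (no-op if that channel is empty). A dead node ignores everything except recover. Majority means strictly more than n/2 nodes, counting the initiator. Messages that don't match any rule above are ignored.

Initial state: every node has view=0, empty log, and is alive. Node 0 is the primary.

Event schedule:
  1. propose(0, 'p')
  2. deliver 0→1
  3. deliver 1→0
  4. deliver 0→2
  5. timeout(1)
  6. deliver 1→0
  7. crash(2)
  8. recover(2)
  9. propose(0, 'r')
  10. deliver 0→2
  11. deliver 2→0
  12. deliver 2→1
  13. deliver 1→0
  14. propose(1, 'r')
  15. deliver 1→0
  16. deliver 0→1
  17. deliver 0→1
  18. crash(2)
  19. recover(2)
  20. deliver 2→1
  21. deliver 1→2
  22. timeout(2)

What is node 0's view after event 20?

after 1 — propose(0,'p'): ·
after 2 — deliver 0→1: n1:back/v0/[p]
after 3 — deliver 1→0: n0:prim/v0/[p]
after 4 — deliver 0→2: n2:back/v0/[p]
after 5 — timeout(1): n1:prim/v1/[p]
after 6 — deliver 1→0: n0:back/v1/[p]
after 7 — crash(2): n2:✗back/v0/[p]
after 8 — recover(2): n2:back/v0/[p]
after 9 — propose(0,'r'): ·
after 10 — deliver 0→2: ·
after 11 — deliver 2→0: ·
after 12 — deliver 2→1: ·
after 13 — deliver 1→0: ·
after 14 — propose(1,'r'): ·
after 15 — deliver 1→0: n0:back/v1/[p,r]
after 16 — deliver 0→1: n1:prim/v1/[p,r]
after 17 — deliver 0→1: ·
after 18 — crash(2): n2:✗back/v0/[p]
after 19 — recover(2): n2:back/v0/[p]
after 20 — deliver 2→1: ·

1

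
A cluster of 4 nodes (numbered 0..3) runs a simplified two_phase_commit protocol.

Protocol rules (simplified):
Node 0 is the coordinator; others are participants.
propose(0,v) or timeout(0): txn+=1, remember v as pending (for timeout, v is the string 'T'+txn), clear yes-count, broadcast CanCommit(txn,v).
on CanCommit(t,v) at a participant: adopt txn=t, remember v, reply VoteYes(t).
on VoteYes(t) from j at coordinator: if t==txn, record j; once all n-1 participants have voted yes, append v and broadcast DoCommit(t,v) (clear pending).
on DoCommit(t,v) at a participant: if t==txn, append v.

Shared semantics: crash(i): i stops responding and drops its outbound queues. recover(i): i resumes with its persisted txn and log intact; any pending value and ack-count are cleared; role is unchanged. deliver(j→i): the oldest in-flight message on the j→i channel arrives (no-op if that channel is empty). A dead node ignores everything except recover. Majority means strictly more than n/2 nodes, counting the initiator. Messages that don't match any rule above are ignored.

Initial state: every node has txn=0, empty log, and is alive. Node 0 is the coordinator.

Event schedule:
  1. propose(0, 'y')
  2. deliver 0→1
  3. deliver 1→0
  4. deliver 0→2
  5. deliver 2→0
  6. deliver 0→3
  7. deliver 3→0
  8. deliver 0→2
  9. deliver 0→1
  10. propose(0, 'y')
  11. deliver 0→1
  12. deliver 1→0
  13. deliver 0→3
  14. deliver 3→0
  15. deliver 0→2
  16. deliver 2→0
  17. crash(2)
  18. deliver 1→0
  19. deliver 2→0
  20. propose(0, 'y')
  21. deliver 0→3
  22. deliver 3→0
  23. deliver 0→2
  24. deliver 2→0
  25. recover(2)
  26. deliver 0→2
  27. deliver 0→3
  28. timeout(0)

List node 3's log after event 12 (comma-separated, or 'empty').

empty

e1 propose(0,'y'): 0[coor,t=1,-]
e2 deliver 0→1: 1[part,t=1,-]
e3 deliver 1→0: ·
e4 deliver 0→2: 2[part,t=1,-]
e5 deliver 2→0: ·
e6 deliver 0→3: 3[part,t=1,-]
e7 deliver 3→0: 0[coor,t=1,y]
e8 deliver 0→2: 2[part,t=1,y]
e9 deliver 0→1: 1[part,t=1,y]
e10 propose(0,'y'): 0[coor,t=2,y]
e11 deliver 0→1: 1[part,t=2,y]
e12 deliver 1→0: ·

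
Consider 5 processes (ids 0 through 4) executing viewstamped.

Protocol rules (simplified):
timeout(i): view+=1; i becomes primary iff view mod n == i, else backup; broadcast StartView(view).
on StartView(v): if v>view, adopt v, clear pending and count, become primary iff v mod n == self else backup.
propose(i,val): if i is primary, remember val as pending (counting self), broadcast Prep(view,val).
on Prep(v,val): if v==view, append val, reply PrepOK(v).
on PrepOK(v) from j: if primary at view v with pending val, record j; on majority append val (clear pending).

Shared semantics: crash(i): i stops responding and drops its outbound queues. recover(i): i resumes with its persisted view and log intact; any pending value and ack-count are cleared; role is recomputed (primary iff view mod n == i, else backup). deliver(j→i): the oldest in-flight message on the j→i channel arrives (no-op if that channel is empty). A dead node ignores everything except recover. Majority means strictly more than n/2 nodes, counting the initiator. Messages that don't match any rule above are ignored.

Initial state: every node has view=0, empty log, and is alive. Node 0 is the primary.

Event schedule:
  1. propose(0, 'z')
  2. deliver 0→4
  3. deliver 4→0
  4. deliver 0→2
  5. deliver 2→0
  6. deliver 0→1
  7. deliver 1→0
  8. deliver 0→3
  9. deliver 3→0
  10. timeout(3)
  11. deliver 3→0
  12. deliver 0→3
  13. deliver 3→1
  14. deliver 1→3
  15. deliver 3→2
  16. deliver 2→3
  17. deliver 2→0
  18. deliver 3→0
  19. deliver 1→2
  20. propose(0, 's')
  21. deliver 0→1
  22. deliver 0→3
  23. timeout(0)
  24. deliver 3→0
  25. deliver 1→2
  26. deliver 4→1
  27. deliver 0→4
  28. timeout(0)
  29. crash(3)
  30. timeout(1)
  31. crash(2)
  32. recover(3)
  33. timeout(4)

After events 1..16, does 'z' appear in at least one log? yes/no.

yes

after 1 — propose(0,'z'): ·
after 2 — deliver 0→4: n4:back/v0/[z]
after 3 — deliver 4→0: ·
after 4 — deliver 0→2: n2:back/v0/[z]
after 5 — deliver 2→0: n0:prim/v0/[z]
after 6 — deliver 0→1: n1:back/v0/[z]
after 7 — deliver 1→0: ·
after 8 — deliver 0→3: n3:back/v0/[z]
after 9 — deliver 3→0: ·
after 10 — timeout(3): n3:back/v1/[z]
after 11 — deliver 3→0: n0:back/v1/[z]
after 12 — deliver 0→3: ·
after 13 — deliver 3→1: n1:prim/v1/[z]
after 14 — deliver 1→3: ·
after 15 — deliver 3→2: n2:back/v1/[z]
after 16 — deliver 2→3: ·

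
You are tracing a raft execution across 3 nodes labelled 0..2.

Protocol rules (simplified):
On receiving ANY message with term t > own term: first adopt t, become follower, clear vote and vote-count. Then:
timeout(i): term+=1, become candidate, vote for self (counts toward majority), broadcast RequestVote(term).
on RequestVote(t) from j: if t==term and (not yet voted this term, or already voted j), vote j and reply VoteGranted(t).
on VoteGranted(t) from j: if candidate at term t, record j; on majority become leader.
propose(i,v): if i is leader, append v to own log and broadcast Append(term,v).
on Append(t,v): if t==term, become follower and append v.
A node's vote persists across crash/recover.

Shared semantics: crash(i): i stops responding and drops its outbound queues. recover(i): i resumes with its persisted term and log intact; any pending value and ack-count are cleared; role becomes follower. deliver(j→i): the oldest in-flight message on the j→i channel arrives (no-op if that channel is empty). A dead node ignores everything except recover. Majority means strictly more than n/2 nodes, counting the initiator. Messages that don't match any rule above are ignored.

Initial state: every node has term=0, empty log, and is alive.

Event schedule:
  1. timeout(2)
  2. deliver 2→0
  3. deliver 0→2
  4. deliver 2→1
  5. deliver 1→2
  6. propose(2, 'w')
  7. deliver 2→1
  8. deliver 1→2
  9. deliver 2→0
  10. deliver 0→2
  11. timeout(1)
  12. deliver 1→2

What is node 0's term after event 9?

1

after 1 — timeout(2): n2:cand/t1/[-]
after 2 — deliver 2→0: n0:foll/t1/[-]
after 3 — deliver 0→2: n2:lead/t1/[-]
after 4 — deliver 2→1: n1:foll/t1/[-]
after 5 — deliver 1→2: ·
after 6 — propose(2,'w'): n2:lead/t1/[w]
after 7 — deliver 2→1: n1:foll/t1/[w]
after 8 — deliver 1→2: ·
after 9 — deliver 2→0: n0:foll/t1/[w]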